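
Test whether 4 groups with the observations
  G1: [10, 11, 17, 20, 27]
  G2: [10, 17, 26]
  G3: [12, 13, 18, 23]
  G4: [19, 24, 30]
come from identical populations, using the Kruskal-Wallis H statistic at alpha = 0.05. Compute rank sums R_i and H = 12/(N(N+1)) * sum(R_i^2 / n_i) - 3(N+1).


Step 1: Combine all N = 15 observations and assign midranks.
sorted (value, group, rank): (10,G1,1.5), (10,G2,1.5), (11,G1,3), (12,G3,4), (13,G3,5), (17,G1,6.5), (17,G2,6.5), (18,G3,8), (19,G4,9), (20,G1,10), (23,G3,11), (24,G4,12), (26,G2,13), (27,G1,14), (30,G4,15)
Step 2: Sum ranks within each group.
R_1 = 35 (n_1 = 5)
R_2 = 21 (n_2 = 3)
R_3 = 28 (n_3 = 4)
R_4 = 36 (n_4 = 3)
Step 3: H = 12/(N(N+1)) * sum(R_i^2/n_i) - 3(N+1)
     = 12/(15*16) * (35^2/5 + 21^2/3 + 28^2/4 + 36^2/3) - 3*16
     = 0.050000 * 1020 - 48
     = 3.000000.
Step 4: Ties present; correction factor C = 1 - 12/(15^3 - 15) = 0.996429. Corrected H = 3.000000 / 0.996429 = 3.010753.
Step 5: Under H0, H ~ chi^2(3); p-value = 0.389970.
Step 6: alpha = 0.05. fail to reject H0.

H = 3.0108, df = 3, p = 0.389970, fail to reject H0.


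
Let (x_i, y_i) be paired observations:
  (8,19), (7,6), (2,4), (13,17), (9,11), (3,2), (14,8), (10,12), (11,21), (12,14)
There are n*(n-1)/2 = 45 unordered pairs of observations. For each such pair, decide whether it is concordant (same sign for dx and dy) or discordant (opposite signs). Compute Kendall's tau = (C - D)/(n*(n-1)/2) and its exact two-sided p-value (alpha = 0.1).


Step 1: Enumerate the 45 unordered pairs (i,j) with i<j and classify each by sign(x_j-x_i) * sign(y_j-y_i).
  (1,2):dx=-1,dy=-13->C; (1,3):dx=-6,dy=-15->C; (1,4):dx=+5,dy=-2->D; (1,5):dx=+1,dy=-8->D
  (1,6):dx=-5,dy=-17->C; (1,7):dx=+6,dy=-11->D; (1,8):dx=+2,dy=-7->D; (1,9):dx=+3,dy=+2->C
  (1,10):dx=+4,dy=-5->D; (2,3):dx=-5,dy=-2->C; (2,4):dx=+6,dy=+11->C; (2,5):dx=+2,dy=+5->C
  (2,6):dx=-4,dy=-4->C; (2,7):dx=+7,dy=+2->C; (2,8):dx=+3,dy=+6->C; (2,9):dx=+4,dy=+15->C
  (2,10):dx=+5,dy=+8->C; (3,4):dx=+11,dy=+13->C; (3,5):dx=+7,dy=+7->C; (3,6):dx=+1,dy=-2->D
  (3,7):dx=+12,dy=+4->C; (3,8):dx=+8,dy=+8->C; (3,9):dx=+9,dy=+17->C; (3,10):dx=+10,dy=+10->C
  (4,5):dx=-4,dy=-6->C; (4,6):dx=-10,dy=-15->C; (4,7):dx=+1,dy=-9->D; (4,8):dx=-3,dy=-5->C
  (4,9):dx=-2,dy=+4->D; (4,10):dx=-1,dy=-3->C; (5,6):dx=-6,dy=-9->C; (5,7):dx=+5,dy=-3->D
  (5,8):dx=+1,dy=+1->C; (5,9):dx=+2,dy=+10->C; (5,10):dx=+3,dy=+3->C; (6,7):dx=+11,dy=+6->C
  (6,8):dx=+7,dy=+10->C; (6,9):dx=+8,dy=+19->C; (6,10):dx=+9,dy=+12->C; (7,8):dx=-4,dy=+4->D
  (7,9):dx=-3,dy=+13->D; (7,10):dx=-2,dy=+6->D; (8,9):dx=+1,dy=+9->C; (8,10):dx=+2,dy=+2->C
  (9,10):dx=+1,dy=-7->D
Step 2: C = 32, D = 13, total pairs = 45.
Step 3: tau = (C - D)/(n(n-1)/2) = (32 - 13)/45 = 0.422222.
Step 4: Exact two-sided p-value (enumerate n! = 3628800 permutations of y under H0): p = 0.108313.
Step 5: alpha = 0.1. fail to reject H0.

tau_b = 0.4222 (C=32, D=13), p = 0.108313, fail to reject H0.


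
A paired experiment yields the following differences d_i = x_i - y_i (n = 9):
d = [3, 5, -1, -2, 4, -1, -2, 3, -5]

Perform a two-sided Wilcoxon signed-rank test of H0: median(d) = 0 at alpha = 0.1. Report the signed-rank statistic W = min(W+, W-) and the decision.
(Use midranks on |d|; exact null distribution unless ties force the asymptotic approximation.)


Step 1: Drop any zero differences (none here) and take |d_i|.
|d| = [3, 5, 1, 2, 4, 1, 2, 3, 5]
Step 2: Midrank |d_i| (ties get averaged ranks).
ranks: |3|->5.5, |5|->8.5, |1|->1.5, |2|->3.5, |4|->7, |1|->1.5, |2|->3.5, |3|->5.5, |5|->8.5
Step 3: Attach original signs; sum ranks with positive sign and with negative sign.
W+ = 5.5 + 8.5 + 7 + 5.5 = 26.5
W- = 1.5 + 3.5 + 1.5 + 3.5 + 8.5 = 18.5
(Check: W+ + W- = 45 should equal n(n+1)/2 = 45.)
Step 4: Test statistic W = min(W+, W-) = 18.5.
Step 5: Ties in |d|, so use the tie-corrected normal approximation.
        E[W] = n(n+1)/4 = 9*10/4 = 22.5.
        Tie groups: |d|=1 (t=2), |d|=2 (t=2), |d|=3 (t=2), |d|=5 (t=2); sum(t^3 - t) = 24.
        Var[W] = n(n+1)(2n+1)/24 - sum(t^3-t)/48 = 1710/24 - 24/48 = 70.75.
        z = (W - E[W]) / sqrt(Var[W]) = (18.5 - 22.5) / 8.4113 = -0.4756.
        Two-sided p = 2*Phi(z) = 0.634395.
Step 6: alpha = 0.1. fail to reject H0.

W+ = 26.5, W- = 18.5, W = min = 18.5, p = 0.634395, fail to reject H0.


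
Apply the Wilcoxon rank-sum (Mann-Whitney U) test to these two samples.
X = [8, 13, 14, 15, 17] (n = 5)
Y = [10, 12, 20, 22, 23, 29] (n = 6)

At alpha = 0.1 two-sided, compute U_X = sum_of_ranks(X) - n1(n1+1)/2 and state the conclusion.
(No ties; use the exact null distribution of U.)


Step 1: Combine and sort all 11 observations; assign midranks.
sorted (value, group): (8,X), (10,Y), (12,Y), (13,X), (14,X), (15,X), (17,X), (20,Y), (22,Y), (23,Y), (29,Y)
ranks: 8->1, 10->2, 12->3, 13->4, 14->5, 15->6, 17->7, 20->8, 22->9, 23->10, 29->11
Step 2: Rank sum for X: R1 = 1 + 4 + 5 + 6 + 7 = 23.
Step 3: U_X = R1 - n1(n1+1)/2 = 23 - 5*6/2 = 23 - 15 = 8.
       U_Y = n1*n2 - U_X = 30 - 8 = 22.
Step 4: No ties, so the exact null distribution of U (based on enumerating the C(11,5) = 462 equally likely rank assignments) gives the two-sided p-value.
Step 5: p-value = 0.246753; compare to alpha = 0.1. fail to reject H0.

U_X = 8, p = 0.246753, fail to reject H0 at alpha = 0.1.


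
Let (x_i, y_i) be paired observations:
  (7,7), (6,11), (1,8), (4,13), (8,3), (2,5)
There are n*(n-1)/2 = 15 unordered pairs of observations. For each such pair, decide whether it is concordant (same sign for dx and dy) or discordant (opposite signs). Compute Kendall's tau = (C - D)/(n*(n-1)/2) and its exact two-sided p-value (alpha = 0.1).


Step 1: Enumerate the 15 unordered pairs (i,j) with i<j and classify each by sign(x_j-x_i) * sign(y_j-y_i).
  (1,2):dx=-1,dy=+4->D; (1,3):dx=-6,dy=+1->D; (1,4):dx=-3,dy=+6->D; (1,5):dx=+1,dy=-4->D
  (1,6):dx=-5,dy=-2->C; (2,3):dx=-5,dy=-3->C; (2,4):dx=-2,dy=+2->D; (2,5):dx=+2,dy=-8->D
  (2,6):dx=-4,dy=-6->C; (3,4):dx=+3,dy=+5->C; (3,5):dx=+7,dy=-5->D; (3,6):dx=+1,dy=-3->D
  (4,5):dx=+4,dy=-10->D; (4,6):dx=-2,dy=-8->C; (5,6):dx=-6,dy=+2->D
Step 2: C = 5, D = 10, total pairs = 15.
Step 3: tau = (C - D)/(n(n-1)/2) = (5 - 10)/15 = -0.333333.
Step 4: Exact two-sided p-value (enumerate n! = 720 permutations of y under H0): p = 0.469444.
Step 5: alpha = 0.1. fail to reject H0.

tau_b = -0.3333 (C=5, D=10), p = 0.469444, fail to reject H0.


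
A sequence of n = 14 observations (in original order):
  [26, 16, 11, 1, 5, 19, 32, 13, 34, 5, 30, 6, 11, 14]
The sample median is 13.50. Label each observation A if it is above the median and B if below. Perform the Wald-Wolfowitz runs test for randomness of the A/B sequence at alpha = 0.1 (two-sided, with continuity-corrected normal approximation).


Step 1: Compute median = 13.50; label A = above, B = below.
Labels in order: AABBBAABABABBA  (n_A = 7, n_B = 7)
Step 2: Count runs R = 9.
Step 3: Under H0 (random ordering), E[R] = 2*n_A*n_B/(n_A+n_B) + 1 = 2*7*7/14 + 1 = 8.0000.
        Var[R] = 2*n_A*n_B*(2*n_A*n_B - n_A - n_B) / ((n_A+n_B)^2 * (n_A+n_B-1)) = 8232/2548 = 3.2308.
        SD[R] = 1.7974.
Step 4: Continuity-corrected z = (R - 0.5 - E[R]) / SD[R] = (9 - 0.5 - 8.0000) / 1.7974 = 0.2782.
Step 5: Two-sided p-value via normal approximation = 2*(1 - Phi(|z|)) = 0.780879.
Step 6: alpha = 0.1. fail to reject H0.

R = 9, z = 0.2782, p = 0.780879, fail to reject H0.


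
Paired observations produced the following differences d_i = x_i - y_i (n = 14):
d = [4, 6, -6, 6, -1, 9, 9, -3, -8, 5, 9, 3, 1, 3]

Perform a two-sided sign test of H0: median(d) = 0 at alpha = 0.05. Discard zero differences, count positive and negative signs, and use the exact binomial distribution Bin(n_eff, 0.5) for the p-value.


Step 1: Discard zero differences. Original n = 14; n_eff = number of nonzero differences = 14.
Nonzero differences (with sign): +4, +6, -6, +6, -1, +9, +9, -3, -8, +5, +9, +3, +1, +3
Step 2: Count signs: positive = 10, negative = 4.
Step 3: Under H0: P(positive) = 0.5, so the number of positives S ~ Bin(14, 0.5).
Step 4: Two-sided exact p-value = sum of Bin(14,0.5) probabilities at or below the observed probability = 0.179565.
Step 5: alpha = 0.05. fail to reject H0.

n_eff = 14, pos = 10, neg = 4, p = 0.179565, fail to reject H0.


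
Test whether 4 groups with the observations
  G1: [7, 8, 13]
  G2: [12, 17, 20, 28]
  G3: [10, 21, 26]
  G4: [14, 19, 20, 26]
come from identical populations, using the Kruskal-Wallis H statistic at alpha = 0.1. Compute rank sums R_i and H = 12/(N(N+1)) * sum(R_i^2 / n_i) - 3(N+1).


Step 1: Combine all N = 14 observations and assign midranks.
sorted (value, group, rank): (7,G1,1), (8,G1,2), (10,G3,3), (12,G2,4), (13,G1,5), (14,G4,6), (17,G2,7), (19,G4,8), (20,G2,9.5), (20,G4,9.5), (21,G3,11), (26,G3,12.5), (26,G4,12.5), (28,G2,14)
Step 2: Sum ranks within each group.
R_1 = 8 (n_1 = 3)
R_2 = 34.5 (n_2 = 4)
R_3 = 26.5 (n_3 = 3)
R_4 = 36 (n_4 = 4)
Step 3: H = 12/(N(N+1)) * sum(R_i^2/n_i) - 3(N+1)
     = 12/(14*15) * (8^2/3 + 34.5^2/4 + 26.5^2/3 + 36^2/4) - 3*15
     = 0.057143 * 876.979 - 45
     = 5.113095.
Step 4: Ties present; correction factor C = 1 - 12/(14^3 - 14) = 0.995604. Corrected H = 5.113095 / 0.995604 = 5.135670.
Step 5: Under H0, H ~ chi^2(3); p-value = 0.162128.
Step 6: alpha = 0.1. fail to reject H0.

H = 5.1357, df = 3, p = 0.162128, fail to reject H0.


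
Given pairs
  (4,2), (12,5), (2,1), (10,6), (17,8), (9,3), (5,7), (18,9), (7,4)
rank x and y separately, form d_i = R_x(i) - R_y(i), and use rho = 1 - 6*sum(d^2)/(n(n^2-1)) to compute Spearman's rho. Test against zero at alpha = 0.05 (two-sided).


Step 1: Rank x and y separately (midranks; no ties here).
rank(x): 4->2, 12->7, 2->1, 10->6, 17->8, 9->5, 5->3, 18->9, 7->4
rank(y): 2->2, 5->5, 1->1, 6->6, 8->8, 3->3, 7->7, 9->9, 4->4
Step 2: d_i = R_x(i) - R_y(i); compute d_i^2.
  (2-2)^2=0, (7-5)^2=4, (1-1)^2=0, (6-6)^2=0, (8-8)^2=0, (5-3)^2=4, (3-7)^2=16, (9-9)^2=0, (4-4)^2=0
sum(d^2) = 24.
Step 3: rho = 1 - 6*24 / (9*(9^2 - 1)) = 1 - 144/720 = 0.800000.
Step 4: Under H0, t = rho * sqrt((n-2)/(1-rho^2)) = 3.5277 ~ t(7).
Step 5: Two-sided p-value from the t-distribution with 7 df = 0.009628.
Step 6: alpha = 0.05. reject H0.

rho = 0.8000, p = 0.009628, reject H0 at alpha = 0.05.


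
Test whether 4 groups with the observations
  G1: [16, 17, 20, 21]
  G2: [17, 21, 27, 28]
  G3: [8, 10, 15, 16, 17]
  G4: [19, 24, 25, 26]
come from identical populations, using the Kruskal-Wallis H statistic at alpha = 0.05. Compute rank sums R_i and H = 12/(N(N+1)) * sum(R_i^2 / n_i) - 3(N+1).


Step 1: Combine all N = 17 observations and assign midranks.
sorted (value, group, rank): (8,G3,1), (10,G3,2), (15,G3,3), (16,G1,4.5), (16,G3,4.5), (17,G1,7), (17,G2,7), (17,G3,7), (19,G4,9), (20,G1,10), (21,G1,11.5), (21,G2,11.5), (24,G4,13), (25,G4,14), (26,G4,15), (27,G2,16), (28,G2,17)
Step 2: Sum ranks within each group.
R_1 = 33 (n_1 = 4)
R_2 = 51.5 (n_2 = 4)
R_3 = 17.5 (n_3 = 5)
R_4 = 51 (n_4 = 4)
Step 3: H = 12/(N(N+1)) * sum(R_i^2/n_i) - 3(N+1)
     = 12/(17*18) * (33^2/4 + 51.5^2/4 + 17.5^2/5 + 51^2/4) - 3*18
     = 0.039216 * 1646.81 - 54
     = 10.580882.
Step 4: Ties present; correction factor C = 1 - 36/(17^3 - 17) = 0.992647. Corrected H = 10.580882 / 0.992647 = 10.659259.
Step 5: Under H0, H ~ chi^2(3); p-value = 0.013719.
Step 6: alpha = 0.05. reject H0.

H = 10.6593, df = 3, p = 0.013719, reject H0.


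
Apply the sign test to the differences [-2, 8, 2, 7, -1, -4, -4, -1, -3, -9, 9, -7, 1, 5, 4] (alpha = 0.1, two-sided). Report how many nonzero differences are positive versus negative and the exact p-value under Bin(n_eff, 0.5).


Step 1: Discard zero differences. Original n = 15; n_eff = number of nonzero differences = 15.
Nonzero differences (with sign): -2, +8, +2, +7, -1, -4, -4, -1, -3, -9, +9, -7, +1, +5, +4
Step 2: Count signs: positive = 7, negative = 8.
Step 3: Under H0: P(positive) = 0.5, so the number of positives S ~ Bin(15, 0.5).
Step 4: Two-sided exact p-value = sum of Bin(15,0.5) probabilities at or below the observed probability = 1.000000.
Step 5: alpha = 0.1. fail to reject H0.

n_eff = 15, pos = 7, neg = 8, p = 1.000000, fail to reject H0.


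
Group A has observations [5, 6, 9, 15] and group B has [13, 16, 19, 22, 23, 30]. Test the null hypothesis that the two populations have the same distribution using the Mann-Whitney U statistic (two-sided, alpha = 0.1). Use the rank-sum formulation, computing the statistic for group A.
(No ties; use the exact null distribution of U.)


Step 1: Combine and sort all 10 observations; assign midranks.
sorted (value, group): (5,X), (6,X), (9,X), (13,Y), (15,X), (16,Y), (19,Y), (22,Y), (23,Y), (30,Y)
ranks: 5->1, 6->2, 9->3, 13->4, 15->5, 16->6, 19->7, 22->8, 23->9, 30->10
Step 2: Rank sum for X: R1 = 1 + 2 + 3 + 5 = 11.
Step 3: U_X = R1 - n1(n1+1)/2 = 11 - 4*5/2 = 11 - 10 = 1.
       U_Y = n1*n2 - U_X = 24 - 1 = 23.
Step 4: No ties, so the exact null distribution of U (based on enumerating the C(10,4) = 210 equally likely rank assignments) gives the two-sided p-value.
Step 5: p-value = 0.019048; compare to alpha = 0.1. reject H0.

U_X = 1, p = 0.019048, reject H0 at alpha = 0.1.


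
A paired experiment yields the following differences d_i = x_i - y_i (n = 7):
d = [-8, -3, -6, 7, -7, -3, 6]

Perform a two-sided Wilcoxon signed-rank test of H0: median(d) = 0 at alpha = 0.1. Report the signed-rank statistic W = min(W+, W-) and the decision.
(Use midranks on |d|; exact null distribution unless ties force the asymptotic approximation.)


Step 1: Drop any zero differences (none here) and take |d_i|.
|d| = [8, 3, 6, 7, 7, 3, 6]
Step 2: Midrank |d_i| (ties get averaged ranks).
ranks: |8|->7, |3|->1.5, |6|->3.5, |7|->5.5, |7|->5.5, |3|->1.5, |6|->3.5
Step 3: Attach original signs; sum ranks with positive sign and with negative sign.
W+ = 5.5 + 3.5 = 9
W- = 7 + 1.5 + 3.5 + 5.5 + 1.5 = 19
(Check: W+ + W- = 28 should equal n(n+1)/2 = 28.)
Step 4: Test statistic W = min(W+, W-) = 9.
Step 5: Ties in |d|, so use the tie-corrected normal approximation.
        E[W] = n(n+1)/4 = 7*8/4 = 14.
        Tie groups: |d|=3 (t=2), |d|=6 (t=2), |d|=7 (t=2); sum(t^3 - t) = 18.
        Var[W] = n(n+1)(2n+1)/24 - sum(t^3-t)/48 = 840/24 - 18/48 = 34.625.
        z = (W - E[W]) / sqrt(Var[W]) = (9 - 14) / 5.8843 = -0.8497.
        Two-sided p = 2*Phi(z) = 0.395482.
Step 6: alpha = 0.1. fail to reject H0.

W+ = 9, W- = 19, W = min = 9, p = 0.395482, fail to reject H0.


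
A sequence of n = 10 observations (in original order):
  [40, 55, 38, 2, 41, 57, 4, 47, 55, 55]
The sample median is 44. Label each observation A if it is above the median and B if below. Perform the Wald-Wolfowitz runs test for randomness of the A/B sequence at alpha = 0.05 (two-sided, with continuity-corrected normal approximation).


Step 1: Compute median = 44; label A = above, B = below.
Labels in order: BABBBABAAA  (n_A = 5, n_B = 5)
Step 2: Count runs R = 6.
Step 3: Under H0 (random ordering), E[R] = 2*n_A*n_B/(n_A+n_B) + 1 = 2*5*5/10 + 1 = 6.0000.
        Var[R] = 2*n_A*n_B*(2*n_A*n_B - n_A - n_B) / ((n_A+n_B)^2 * (n_A+n_B-1)) = 2000/900 = 2.2222.
        SD[R] = 1.4907.
Step 4: R = E[R], so z = 0 with no continuity correction.
Step 5: Two-sided p-value via normal approximation = 2*(1 - Phi(|z|)) = 1.000000.
Step 6: alpha = 0.05. fail to reject H0.

R = 6, z = 0.0000, p = 1.000000, fail to reject H0.


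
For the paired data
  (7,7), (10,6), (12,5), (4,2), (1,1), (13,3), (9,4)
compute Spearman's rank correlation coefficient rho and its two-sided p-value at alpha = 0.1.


Step 1: Rank x and y separately (midranks; no ties here).
rank(x): 7->3, 10->5, 12->6, 4->2, 1->1, 13->7, 9->4
rank(y): 7->7, 6->6, 5->5, 2->2, 1->1, 3->3, 4->4
Step 2: d_i = R_x(i) - R_y(i); compute d_i^2.
  (3-7)^2=16, (5-6)^2=1, (6-5)^2=1, (2-2)^2=0, (1-1)^2=0, (7-3)^2=16, (4-4)^2=0
sum(d^2) = 34.
Step 3: rho = 1 - 6*34 / (7*(7^2 - 1)) = 1 - 204/336 = 0.392857.
Step 4: Under H0, t = rho * sqrt((n-2)/(1-rho^2)) = 0.9553 ~ t(5).
Step 5: Two-sided p-value from the t-distribution with 5 df = 0.383317.
Step 6: alpha = 0.1. fail to reject H0.

rho = 0.3929, p = 0.383317, fail to reject H0 at alpha = 0.1.


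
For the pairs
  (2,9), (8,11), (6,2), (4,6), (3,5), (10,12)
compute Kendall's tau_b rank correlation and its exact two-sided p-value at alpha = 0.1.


Step 1: Enumerate the 15 unordered pairs (i,j) with i<j and classify each by sign(x_j-x_i) * sign(y_j-y_i).
  (1,2):dx=+6,dy=+2->C; (1,3):dx=+4,dy=-7->D; (1,4):dx=+2,dy=-3->D; (1,5):dx=+1,dy=-4->D
  (1,6):dx=+8,dy=+3->C; (2,3):dx=-2,dy=-9->C; (2,4):dx=-4,dy=-5->C; (2,5):dx=-5,dy=-6->C
  (2,6):dx=+2,dy=+1->C; (3,4):dx=-2,dy=+4->D; (3,5):dx=-3,dy=+3->D; (3,6):dx=+4,dy=+10->C
  (4,5):dx=-1,dy=-1->C; (4,6):dx=+6,dy=+6->C; (5,6):dx=+7,dy=+7->C
Step 2: C = 10, D = 5, total pairs = 15.
Step 3: tau = (C - D)/(n(n-1)/2) = (10 - 5)/15 = 0.333333.
Step 4: Exact two-sided p-value (enumerate n! = 720 permutations of y under H0): p = 0.469444.
Step 5: alpha = 0.1. fail to reject H0.

tau_b = 0.3333 (C=10, D=5), p = 0.469444, fail to reject H0.


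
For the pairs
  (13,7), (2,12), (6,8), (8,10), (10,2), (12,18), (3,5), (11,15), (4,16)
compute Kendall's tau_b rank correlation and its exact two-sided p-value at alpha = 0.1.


Step 1: Enumerate the 36 unordered pairs (i,j) with i<j and classify each by sign(x_j-x_i) * sign(y_j-y_i).
  (1,2):dx=-11,dy=+5->D; (1,3):dx=-7,dy=+1->D; (1,4):dx=-5,dy=+3->D; (1,5):dx=-3,dy=-5->C
  (1,6):dx=-1,dy=+11->D; (1,7):dx=-10,dy=-2->C; (1,8):dx=-2,dy=+8->D; (1,9):dx=-9,dy=+9->D
  (2,3):dx=+4,dy=-4->D; (2,4):dx=+6,dy=-2->D; (2,5):dx=+8,dy=-10->D; (2,6):dx=+10,dy=+6->C
  (2,7):dx=+1,dy=-7->D; (2,8):dx=+9,dy=+3->C; (2,9):dx=+2,dy=+4->C; (3,4):dx=+2,dy=+2->C
  (3,5):dx=+4,dy=-6->D; (3,6):dx=+6,dy=+10->C; (3,7):dx=-3,dy=-3->C; (3,8):dx=+5,dy=+7->C
  (3,9):dx=-2,dy=+8->D; (4,5):dx=+2,dy=-8->D; (4,6):dx=+4,dy=+8->C; (4,7):dx=-5,dy=-5->C
  (4,8):dx=+3,dy=+5->C; (4,9):dx=-4,dy=+6->D; (5,6):dx=+2,dy=+16->C; (5,7):dx=-7,dy=+3->D
  (5,8):dx=+1,dy=+13->C; (5,9):dx=-6,dy=+14->D; (6,7):dx=-9,dy=-13->C; (6,8):dx=-1,dy=-3->C
  (6,9):dx=-8,dy=-2->C; (7,8):dx=+8,dy=+10->C; (7,9):dx=+1,dy=+11->C; (8,9):dx=-7,dy=+1->D
Step 2: C = 19, D = 17, total pairs = 36.
Step 3: tau = (C - D)/(n(n-1)/2) = (19 - 17)/36 = 0.055556.
Step 4: Exact two-sided p-value (enumerate n! = 362880 permutations of y under H0): p = 0.919455.
Step 5: alpha = 0.1. fail to reject H0.

tau_b = 0.0556 (C=19, D=17), p = 0.919455, fail to reject H0.


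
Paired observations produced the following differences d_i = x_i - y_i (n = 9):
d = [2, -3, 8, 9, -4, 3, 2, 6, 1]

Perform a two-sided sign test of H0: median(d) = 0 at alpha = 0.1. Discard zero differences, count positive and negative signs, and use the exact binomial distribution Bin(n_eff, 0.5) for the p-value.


Step 1: Discard zero differences. Original n = 9; n_eff = number of nonzero differences = 9.
Nonzero differences (with sign): +2, -3, +8, +9, -4, +3, +2, +6, +1
Step 2: Count signs: positive = 7, negative = 2.
Step 3: Under H0: P(positive) = 0.5, so the number of positives S ~ Bin(9, 0.5).
Step 4: Two-sided exact p-value = sum of Bin(9,0.5) probabilities at or below the observed probability = 0.179688.
Step 5: alpha = 0.1. fail to reject H0.

n_eff = 9, pos = 7, neg = 2, p = 0.179688, fail to reject H0.


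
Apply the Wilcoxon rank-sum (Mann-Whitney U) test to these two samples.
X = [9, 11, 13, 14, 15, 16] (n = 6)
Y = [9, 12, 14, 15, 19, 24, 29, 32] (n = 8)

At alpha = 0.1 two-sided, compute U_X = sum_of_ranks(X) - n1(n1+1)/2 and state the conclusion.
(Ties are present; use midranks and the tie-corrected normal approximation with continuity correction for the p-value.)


Step 1: Combine and sort all 14 observations; assign midranks.
sorted (value, group): (9,X), (9,Y), (11,X), (12,Y), (13,X), (14,X), (14,Y), (15,X), (15,Y), (16,X), (19,Y), (24,Y), (29,Y), (32,Y)
ranks: 9->1.5, 9->1.5, 11->3, 12->4, 13->5, 14->6.5, 14->6.5, 15->8.5, 15->8.5, 16->10, 19->11, 24->12, 29->13, 32->14
Step 2: Rank sum for X: R1 = 1.5 + 3 + 5 + 6.5 + 8.5 + 10 = 34.5.
Step 3: U_X = R1 - n1(n1+1)/2 = 34.5 - 6*7/2 = 34.5 - 21 = 13.5.
       U_Y = n1*n2 - U_X = 48 - 13.5 = 34.5.
Step 4: Ties are present, so use the tie-corrected normal approximation (with continuity correction) for the p-value.
Step 5: p-value = 0.195227; compare to alpha = 0.1. fail to reject H0.

U_X = 13.5, p = 0.195227, fail to reject H0 at alpha = 0.1.


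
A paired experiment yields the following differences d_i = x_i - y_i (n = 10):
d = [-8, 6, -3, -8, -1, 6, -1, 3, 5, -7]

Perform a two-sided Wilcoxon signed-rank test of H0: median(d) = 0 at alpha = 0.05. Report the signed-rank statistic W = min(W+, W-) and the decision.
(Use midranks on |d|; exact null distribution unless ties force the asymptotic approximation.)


Step 1: Drop any zero differences (none here) and take |d_i|.
|d| = [8, 6, 3, 8, 1, 6, 1, 3, 5, 7]
Step 2: Midrank |d_i| (ties get averaged ranks).
ranks: |8|->9.5, |6|->6.5, |3|->3.5, |8|->9.5, |1|->1.5, |6|->6.5, |1|->1.5, |3|->3.5, |5|->5, |7|->8
Step 3: Attach original signs; sum ranks with positive sign and with negative sign.
W+ = 6.5 + 6.5 + 3.5 + 5 = 21.5
W- = 9.5 + 3.5 + 9.5 + 1.5 + 1.5 + 8 = 33.5
(Check: W+ + W- = 55 should equal n(n+1)/2 = 55.)
Step 4: Test statistic W = min(W+, W-) = 21.5.
Step 5: Ties in |d|, so use the tie-corrected normal approximation.
        E[W] = n(n+1)/4 = 10*11/4 = 27.5.
        Tie groups: |d|=1 (t=2), |d|=3 (t=2), |d|=6 (t=2), |d|=8 (t=2); sum(t^3 - t) = 24.
        Var[W] = n(n+1)(2n+1)/24 - sum(t^3-t)/48 = 2310/24 - 24/48 = 95.75.
        z = (W - E[W]) / sqrt(Var[W]) = (21.5 - 27.5) / 9.7852 = -0.6132.
        Two-sided p = 2*Phi(z) = 0.539763.
Step 6: alpha = 0.05. fail to reject H0.

W+ = 21.5, W- = 33.5, W = min = 21.5, p = 0.539763, fail to reject H0.


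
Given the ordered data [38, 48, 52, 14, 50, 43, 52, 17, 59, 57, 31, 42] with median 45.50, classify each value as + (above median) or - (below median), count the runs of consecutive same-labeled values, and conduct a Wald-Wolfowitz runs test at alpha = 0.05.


Step 1: Compute median = 45.50; label A = above, B = below.
Labels in order: BAABABABAABB  (n_A = 6, n_B = 6)
Step 2: Count runs R = 9.
Step 3: Under H0 (random ordering), E[R] = 2*n_A*n_B/(n_A+n_B) + 1 = 2*6*6/12 + 1 = 7.0000.
        Var[R] = 2*n_A*n_B*(2*n_A*n_B - n_A - n_B) / ((n_A+n_B)^2 * (n_A+n_B-1)) = 4320/1584 = 2.7273.
        SD[R] = 1.6514.
Step 4: Continuity-corrected z = (R - 0.5 - E[R]) / SD[R] = (9 - 0.5 - 7.0000) / 1.6514 = 0.9083.
Step 5: Two-sided p-value via normal approximation = 2*(1 - Phi(|z|)) = 0.363722.
Step 6: alpha = 0.05. fail to reject H0.

R = 9, z = 0.9083, p = 0.363722, fail to reject H0.


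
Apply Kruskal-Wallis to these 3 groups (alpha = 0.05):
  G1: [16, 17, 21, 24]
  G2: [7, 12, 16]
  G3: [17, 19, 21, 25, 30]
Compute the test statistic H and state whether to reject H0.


Step 1: Combine all N = 12 observations and assign midranks.
sorted (value, group, rank): (7,G2,1), (12,G2,2), (16,G1,3.5), (16,G2,3.5), (17,G1,5.5), (17,G3,5.5), (19,G3,7), (21,G1,8.5), (21,G3,8.5), (24,G1,10), (25,G3,11), (30,G3,12)
Step 2: Sum ranks within each group.
R_1 = 27.5 (n_1 = 4)
R_2 = 6.5 (n_2 = 3)
R_3 = 44 (n_3 = 5)
Step 3: H = 12/(N(N+1)) * sum(R_i^2/n_i) - 3(N+1)
     = 12/(12*13) * (27.5^2/4 + 6.5^2/3 + 44^2/5) - 3*13
     = 0.076923 * 590.346 - 39
     = 6.411218.
Step 4: Ties present; correction factor C = 1 - 18/(12^3 - 12) = 0.989510. Corrected H = 6.411218 / 0.989510 = 6.479181.
Step 5: Under H0, H ~ chi^2(2); p-value = 0.039180.
Step 6: alpha = 0.05. reject H0.

H = 6.4792, df = 2, p = 0.039180, reject H0.


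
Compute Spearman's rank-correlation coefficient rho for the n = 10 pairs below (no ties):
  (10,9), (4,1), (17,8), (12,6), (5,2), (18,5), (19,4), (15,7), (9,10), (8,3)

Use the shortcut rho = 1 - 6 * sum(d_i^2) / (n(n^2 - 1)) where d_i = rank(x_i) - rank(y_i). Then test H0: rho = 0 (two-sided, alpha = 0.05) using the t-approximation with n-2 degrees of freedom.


Step 1: Rank x and y separately (midranks; no ties here).
rank(x): 10->5, 4->1, 17->8, 12->6, 5->2, 18->9, 19->10, 15->7, 9->4, 8->3
rank(y): 9->9, 1->1, 8->8, 6->6, 2->2, 5->5, 4->4, 7->7, 10->10, 3->3
Step 2: d_i = R_x(i) - R_y(i); compute d_i^2.
  (5-9)^2=16, (1-1)^2=0, (8-8)^2=0, (6-6)^2=0, (2-2)^2=0, (9-5)^2=16, (10-4)^2=36, (7-7)^2=0, (4-10)^2=36, (3-3)^2=0
sum(d^2) = 104.
Step 3: rho = 1 - 6*104 / (10*(10^2 - 1)) = 1 - 624/990 = 0.369697.
Step 4: Under H0, t = rho * sqrt((n-2)/(1-rho^2)) = 1.1254 ~ t(8).
Step 5: Two-sided p-value from the t-distribution with 8 df = 0.293050.
Step 6: alpha = 0.05. fail to reject H0.

rho = 0.3697, p = 0.293050, fail to reject H0 at alpha = 0.05.


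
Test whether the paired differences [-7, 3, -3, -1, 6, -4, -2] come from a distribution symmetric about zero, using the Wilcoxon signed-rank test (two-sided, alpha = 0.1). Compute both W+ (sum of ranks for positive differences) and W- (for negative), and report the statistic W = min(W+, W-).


Step 1: Drop any zero differences (none here) and take |d_i|.
|d| = [7, 3, 3, 1, 6, 4, 2]
Step 2: Midrank |d_i| (ties get averaged ranks).
ranks: |7|->7, |3|->3.5, |3|->3.5, |1|->1, |6|->6, |4|->5, |2|->2
Step 3: Attach original signs; sum ranks with positive sign and with negative sign.
W+ = 3.5 + 6 = 9.5
W- = 7 + 3.5 + 1 + 5 + 2 = 18.5
(Check: W+ + W- = 28 should equal n(n+1)/2 = 28.)
Step 4: Test statistic W = min(W+, W-) = 9.5.
Step 5: Ties in |d|, so use the tie-corrected normal approximation.
        E[W] = n(n+1)/4 = 7*8/4 = 14.
        Tie groups: |d|=3 (t=2); sum(t^3 - t) = 6.
        Var[W] = n(n+1)(2n+1)/24 - sum(t^3-t)/48 = 840/24 - 6/48 = 34.875.
        z = (W - E[W]) / sqrt(Var[W]) = (9.5 - 14) / 5.9055 = -0.7620.
        Two-sided p = 2*Phi(z) = 0.446060.
Step 6: alpha = 0.1. fail to reject H0.

W+ = 9.5, W- = 18.5, W = min = 9.5, p = 0.446060, fail to reject H0.


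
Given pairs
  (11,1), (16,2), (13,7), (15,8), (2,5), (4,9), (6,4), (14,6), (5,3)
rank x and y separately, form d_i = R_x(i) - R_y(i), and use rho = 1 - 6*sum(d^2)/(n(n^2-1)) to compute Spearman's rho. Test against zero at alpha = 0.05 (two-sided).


Step 1: Rank x and y separately (midranks; no ties here).
rank(x): 11->5, 16->9, 13->6, 15->8, 2->1, 4->2, 6->4, 14->7, 5->3
rank(y): 1->1, 2->2, 7->7, 8->8, 5->5, 9->9, 4->4, 6->6, 3->3
Step 2: d_i = R_x(i) - R_y(i); compute d_i^2.
  (5-1)^2=16, (9-2)^2=49, (6-7)^2=1, (8-8)^2=0, (1-5)^2=16, (2-9)^2=49, (4-4)^2=0, (7-6)^2=1, (3-3)^2=0
sum(d^2) = 132.
Step 3: rho = 1 - 6*132 / (9*(9^2 - 1)) = 1 - 792/720 = -0.100000.
Step 4: Under H0, t = rho * sqrt((n-2)/(1-rho^2)) = -0.2659 ~ t(7).
Step 5: Two-sided p-value from the t-distribution with 7 df = 0.797972.
Step 6: alpha = 0.05. fail to reject H0.

rho = -0.1000, p = 0.797972, fail to reject H0 at alpha = 0.05.


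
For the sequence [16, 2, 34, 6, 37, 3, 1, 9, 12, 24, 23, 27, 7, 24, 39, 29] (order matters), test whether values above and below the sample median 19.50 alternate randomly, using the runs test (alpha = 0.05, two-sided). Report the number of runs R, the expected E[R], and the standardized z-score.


Step 1: Compute median = 19.50; label A = above, B = below.
Labels in order: BBABABBBBAAABAAA  (n_A = 8, n_B = 8)
Step 2: Count runs R = 8.
Step 3: Under H0 (random ordering), E[R] = 2*n_A*n_B/(n_A+n_B) + 1 = 2*8*8/16 + 1 = 9.0000.
        Var[R] = 2*n_A*n_B*(2*n_A*n_B - n_A - n_B) / ((n_A+n_B)^2 * (n_A+n_B-1)) = 14336/3840 = 3.7333.
        SD[R] = 1.9322.
Step 4: Continuity-corrected z = (R + 0.5 - E[R]) / SD[R] = (8 + 0.5 - 9.0000) / 1.9322 = -0.2588.
Step 5: Two-sided p-value via normal approximation = 2*(1 - Phi(|z|)) = 0.795809.
Step 6: alpha = 0.05. fail to reject H0.

R = 8, z = -0.2588, p = 0.795809, fail to reject H0.


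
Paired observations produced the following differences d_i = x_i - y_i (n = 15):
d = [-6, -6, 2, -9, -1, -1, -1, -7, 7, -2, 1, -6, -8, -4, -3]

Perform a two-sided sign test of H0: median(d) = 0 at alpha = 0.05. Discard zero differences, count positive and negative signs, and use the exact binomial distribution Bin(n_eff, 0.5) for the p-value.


Step 1: Discard zero differences. Original n = 15; n_eff = number of nonzero differences = 15.
Nonzero differences (with sign): -6, -6, +2, -9, -1, -1, -1, -7, +7, -2, +1, -6, -8, -4, -3
Step 2: Count signs: positive = 3, negative = 12.
Step 3: Under H0: P(positive) = 0.5, so the number of positives S ~ Bin(15, 0.5).
Step 4: Two-sided exact p-value = sum of Bin(15,0.5) probabilities at or below the observed probability = 0.035156.
Step 5: alpha = 0.05. reject H0.

n_eff = 15, pos = 3, neg = 12, p = 0.035156, reject H0.


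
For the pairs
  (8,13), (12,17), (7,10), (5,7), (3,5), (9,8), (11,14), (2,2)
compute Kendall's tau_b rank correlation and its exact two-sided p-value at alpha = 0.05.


Step 1: Enumerate the 28 unordered pairs (i,j) with i<j and classify each by sign(x_j-x_i) * sign(y_j-y_i).
  (1,2):dx=+4,dy=+4->C; (1,3):dx=-1,dy=-3->C; (1,4):dx=-3,dy=-6->C; (1,5):dx=-5,dy=-8->C
  (1,6):dx=+1,dy=-5->D; (1,7):dx=+3,dy=+1->C; (1,8):dx=-6,dy=-11->C; (2,3):dx=-5,dy=-7->C
  (2,4):dx=-7,dy=-10->C; (2,5):dx=-9,dy=-12->C; (2,6):dx=-3,dy=-9->C; (2,7):dx=-1,dy=-3->C
  (2,8):dx=-10,dy=-15->C; (3,4):dx=-2,dy=-3->C; (3,5):dx=-4,dy=-5->C; (3,6):dx=+2,dy=-2->D
  (3,7):dx=+4,dy=+4->C; (3,8):dx=-5,dy=-8->C; (4,5):dx=-2,dy=-2->C; (4,6):dx=+4,dy=+1->C
  (4,7):dx=+6,dy=+7->C; (4,8):dx=-3,dy=-5->C; (5,6):dx=+6,dy=+3->C; (5,7):dx=+8,dy=+9->C
  (5,8):dx=-1,dy=-3->C; (6,7):dx=+2,dy=+6->C; (6,8):dx=-7,dy=-6->C; (7,8):dx=-9,dy=-12->C
Step 2: C = 26, D = 2, total pairs = 28.
Step 3: tau = (C - D)/(n(n-1)/2) = (26 - 2)/28 = 0.857143.
Step 4: Exact two-sided p-value (enumerate n! = 40320 permutations of y under H0): p = 0.001736.
Step 5: alpha = 0.05. reject H0.

tau_b = 0.8571 (C=26, D=2), p = 0.001736, reject H0.


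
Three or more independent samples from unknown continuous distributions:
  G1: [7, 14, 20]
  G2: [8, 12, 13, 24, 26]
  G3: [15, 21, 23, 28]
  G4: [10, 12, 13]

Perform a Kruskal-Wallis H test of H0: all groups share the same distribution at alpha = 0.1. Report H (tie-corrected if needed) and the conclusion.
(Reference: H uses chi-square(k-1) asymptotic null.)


Step 1: Combine all N = 15 observations and assign midranks.
sorted (value, group, rank): (7,G1,1), (8,G2,2), (10,G4,3), (12,G2,4.5), (12,G4,4.5), (13,G2,6.5), (13,G4,6.5), (14,G1,8), (15,G3,9), (20,G1,10), (21,G3,11), (23,G3,12), (24,G2,13), (26,G2,14), (28,G3,15)
Step 2: Sum ranks within each group.
R_1 = 19 (n_1 = 3)
R_2 = 40 (n_2 = 5)
R_3 = 47 (n_3 = 4)
R_4 = 14 (n_4 = 3)
Step 3: H = 12/(N(N+1)) * sum(R_i^2/n_i) - 3(N+1)
     = 12/(15*16) * (19^2/3 + 40^2/5 + 47^2/4 + 14^2/3) - 3*16
     = 0.050000 * 1057.92 - 48
     = 4.895833.
Step 4: Ties present; correction factor C = 1 - 12/(15^3 - 15) = 0.996429. Corrected H = 4.895833 / 0.996429 = 4.913381.
Step 5: Under H0, H ~ chi^2(3); p-value = 0.178251.
Step 6: alpha = 0.1. fail to reject H0.

H = 4.9134, df = 3, p = 0.178251, fail to reject H0.


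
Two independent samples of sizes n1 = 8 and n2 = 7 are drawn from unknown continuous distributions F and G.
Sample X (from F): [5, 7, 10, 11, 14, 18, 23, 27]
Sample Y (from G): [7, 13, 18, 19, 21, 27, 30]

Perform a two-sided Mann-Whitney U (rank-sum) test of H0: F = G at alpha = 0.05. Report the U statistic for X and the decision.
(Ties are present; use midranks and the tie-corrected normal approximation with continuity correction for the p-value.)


Step 1: Combine and sort all 15 observations; assign midranks.
sorted (value, group): (5,X), (7,X), (7,Y), (10,X), (11,X), (13,Y), (14,X), (18,X), (18,Y), (19,Y), (21,Y), (23,X), (27,X), (27,Y), (30,Y)
ranks: 5->1, 7->2.5, 7->2.5, 10->4, 11->5, 13->6, 14->7, 18->8.5, 18->8.5, 19->10, 21->11, 23->12, 27->13.5, 27->13.5, 30->15
Step 2: Rank sum for X: R1 = 1 + 2.5 + 4 + 5 + 7 + 8.5 + 12 + 13.5 = 53.5.
Step 3: U_X = R1 - n1(n1+1)/2 = 53.5 - 8*9/2 = 53.5 - 36 = 17.5.
       U_Y = n1*n2 - U_X = 56 - 17.5 = 38.5.
Step 4: Ties are present, so use the tie-corrected normal approximation (with continuity correction) for the p-value.
Step 5: p-value = 0.245891; compare to alpha = 0.05. fail to reject H0.

U_X = 17.5, p = 0.245891, fail to reject H0 at alpha = 0.05.


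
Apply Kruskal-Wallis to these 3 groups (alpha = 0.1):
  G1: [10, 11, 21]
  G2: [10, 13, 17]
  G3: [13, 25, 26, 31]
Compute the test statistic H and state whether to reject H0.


Step 1: Combine all N = 10 observations and assign midranks.
sorted (value, group, rank): (10,G1,1.5), (10,G2,1.5), (11,G1,3), (13,G2,4.5), (13,G3,4.5), (17,G2,6), (21,G1,7), (25,G3,8), (26,G3,9), (31,G3,10)
Step 2: Sum ranks within each group.
R_1 = 11.5 (n_1 = 3)
R_2 = 12 (n_2 = 3)
R_3 = 31.5 (n_3 = 4)
Step 3: H = 12/(N(N+1)) * sum(R_i^2/n_i) - 3(N+1)
     = 12/(10*11) * (11.5^2/3 + 12^2/3 + 31.5^2/4) - 3*11
     = 0.109091 * 340.146 - 33
     = 4.106818.
Step 4: Ties present; correction factor C = 1 - 12/(10^3 - 10) = 0.987879. Corrected H = 4.106818 / 0.987879 = 4.157209.
Step 5: Under H0, H ~ chi^2(2); p-value = 0.125105.
Step 6: alpha = 0.1. fail to reject H0.

H = 4.1572, df = 2, p = 0.125105, fail to reject H0.


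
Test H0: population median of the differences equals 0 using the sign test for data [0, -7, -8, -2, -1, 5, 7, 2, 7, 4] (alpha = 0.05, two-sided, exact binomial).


Step 1: Discard zero differences. Original n = 10; n_eff = number of nonzero differences = 9.
Nonzero differences (with sign): -7, -8, -2, -1, +5, +7, +2, +7, +4
Step 2: Count signs: positive = 5, negative = 4.
Step 3: Under H0: P(positive) = 0.5, so the number of positives S ~ Bin(9, 0.5).
Step 4: Two-sided exact p-value = sum of Bin(9,0.5) probabilities at or below the observed probability = 1.000000.
Step 5: alpha = 0.05. fail to reject H0.

n_eff = 9, pos = 5, neg = 4, p = 1.000000, fail to reject H0.


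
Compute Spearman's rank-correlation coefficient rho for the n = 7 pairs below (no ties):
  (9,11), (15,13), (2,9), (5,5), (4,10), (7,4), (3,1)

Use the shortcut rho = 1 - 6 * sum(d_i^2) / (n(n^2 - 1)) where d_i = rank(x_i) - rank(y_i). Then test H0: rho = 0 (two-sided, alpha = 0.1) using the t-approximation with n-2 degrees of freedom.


Step 1: Rank x and y separately (midranks; no ties here).
rank(x): 9->6, 15->7, 2->1, 5->4, 4->3, 7->5, 3->2
rank(y): 11->6, 13->7, 9->4, 5->3, 10->5, 4->2, 1->1
Step 2: d_i = R_x(i) - R_y(i); compute d_i^2.
  (6-6)^2=0, (7-7)^2=0, (1-4)^2=9, (4-3)^2=1, (3-5)^2=4, (5-2)^2=9, (2-1)^2=1
sum(d^2) = 24.
Step 3: rho = 1 - 6*24 / (7*(7^2 - 1)) = 1 - 144/336 = 0.571429.
Step 4: Under H0, t = rho * sqrt((n-2)/(1-rho^2)) = 1.5570 ~ t(5).
Step 5: Two-sided p-value from the t-distribution with 5 df = 0.180202.
Step 6: alpha = 0.1. fail to reject H0.

rho = 0.5714, p = 0.180202, fail to reject H0 at alpha = 0.1.


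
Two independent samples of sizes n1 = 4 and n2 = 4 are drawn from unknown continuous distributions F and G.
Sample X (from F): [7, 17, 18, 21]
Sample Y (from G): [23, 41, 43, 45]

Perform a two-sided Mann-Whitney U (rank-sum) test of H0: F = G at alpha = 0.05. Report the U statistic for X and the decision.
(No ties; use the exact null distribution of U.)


Step 1: Combine and sort all 8 observations; assign midranks.
sorted (value, group): (7,X), (17,X), (18,X), (21,X), (23,Y), (41,Y), (43,Y), (45,Y)
ranks: 7->1, 17->2, 18->3, 21->4, 23->5, 41->6, 43->7, 45->8
Step 2: Rank sum for X: R1 = 1 + 2 + 3 + 4 = 10.
Step 3: U_X = R1 - n1(n1+1)/2 = 10 - 4*5/2 = 10 - 10 = 0.
       U_Y = n1*n2 - U_X = 16 - 0 = 16.
Step 4: No ties, so the exact null distribution of U (based on enumerating the C(8,4) = 70 equally likely rank assignments) gives the two-sided p-value.
Step 5: p-value = 0.028571; compare to alpha = 0.05. reject H0.

U_X = 0, p = 0.028571, reject H0 at alpha = 0.05.


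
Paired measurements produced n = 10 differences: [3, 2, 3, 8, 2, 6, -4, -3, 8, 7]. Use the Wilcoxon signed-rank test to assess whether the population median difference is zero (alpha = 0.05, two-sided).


Step 1: Drop any zero differences (none here) and take |d_i|.
|d| = [3, 2, 3, 8, 2, 6, 4, 3, 8, 7]
Step 2: Midrank |d_i| (ties get averaged ranks).
ranks: |3|->4, |2|->1.5, |3|->4, |8|->9.5, |2|->1.5, |6|->7, |4|->6, |3|->4, |8|->9.5, |7|->8
Step 3: Attach original signs; sum ranks with positive sign and with negative sign.
W+ = 4 + 1.5 + 4 + 9.5 + 1.5 + 7 + 9.5 + 8 = 45
W- = 6 + 4 = 10
(Check: W+ + W- = 55 should equal n(n+1)/2 = 55.)
Step 4: Test statistic W = min(W+, W-) = 10.
Step 5: Ties in |d|, so use the tie-corrected normal approximation.
        E[W] = n(n+1)/4 = 10*11/4 = 27.5.
        Tie groups: |d|=2 (t=2), |d|=3 (t=3), |d|=8 (t=2); sum(t^3 - t) = 36.
        Var[W] = n(n+1)(2n+1)/24 - sum(t^3-t)/48 = 2310/24 - 36/48 = 95.5.
        z = (W - E[W]) / sqrt(Var[W]) = (10 - 27.5) / 9.7724 = -1.7908.
        Two-sided p = 2*Phi(z) = 0.073332.
Step 6: alpha = 0.05. fail to reject H0.

W+ = 45, W- = 10, W = min = 10, p = 0.073332, fail to reject H0.


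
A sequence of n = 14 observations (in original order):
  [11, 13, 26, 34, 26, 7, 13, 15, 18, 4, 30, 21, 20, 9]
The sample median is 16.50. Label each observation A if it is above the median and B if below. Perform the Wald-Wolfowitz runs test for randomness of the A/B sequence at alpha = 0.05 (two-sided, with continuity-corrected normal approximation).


Step 1: Compute median = 16.50; label A = above, B = below.
Labels in order: BBAAABBBABAAAB  (n_A = 7, n_B = 7)
Step 2: Count runs R = 7.
Step 3: Under H0 (random ordering), E[R] = 2*n_A*n_B/(n_A+n_B) + 1 = 2*7*7/14 + 1 = 8.0000.
        Var[R] = 2*n_A*n_B*(2*n_A*n_B - n_A - n_B) / ((n_A+n_B)^2 * (n_A+n_B-1)) = 8232/2548 = 3.2308.
        SD[R] = 1.7974.
Step 4: Continuity-corrected z = (R + 0.5 - E[R]) / SD[R] = (7 + 0.5 - 8.0000) / 1.7974 = -0.2782.
Step 5: Two-sided p-value via normal approximation = 2*(1 - Phi(|z|)) = 0.780879.
Step 6: alpha = 0.05. fail to reject H0.

R = 7, z = -0.2782, p = 0.780879, fail to reject H0.


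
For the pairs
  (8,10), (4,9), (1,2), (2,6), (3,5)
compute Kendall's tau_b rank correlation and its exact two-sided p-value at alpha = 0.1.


Step 1: Enumerate the 10 unordered pairs (i,j) with i<j and classify each by sign(x_j-x_i) * sign(y_j-y_i).
  (1,2):dx=-4,dy=-1->C; (1,3):dx=-7,dy=-8->C; (1,4):dx=-6,dy=-4->C; (1,5):dx=-5,dy=-5->C
  (2,3):dx=-3,dy=-7->C; (2,4):dx=-2,dy=-3->C; (2,5):dx=-1,dy=-4->C; (3,4):dx=+1,dy=+4->C
  (3,5):dx=+2,dy=+3->C; (4,5):dx=+1,dy=-1->D
Step 2: C = 9, D = 1, total pairs = 10.
Step 3: tau = (C - D)/(n(n-1)/2) = (9 - 1)/10 = 0.800000.
Step 4: Exact two-sided p-value (enumerate n! = 120 permutations of y under H0): p = 0.083333.
Step 5: alpha = 0.1. reject H0.

tau_b = 0.8000 (C=9, D=1), p = 0.083333, reject H0.


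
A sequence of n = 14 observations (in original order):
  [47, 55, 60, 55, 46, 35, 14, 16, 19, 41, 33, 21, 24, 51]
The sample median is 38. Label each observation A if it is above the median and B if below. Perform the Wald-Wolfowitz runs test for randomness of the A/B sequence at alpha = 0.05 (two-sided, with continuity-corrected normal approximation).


Step 1: Compute median = 38; label A = above, B = below.
Labels in order: AAAAABBBBABBBA  (n_A = 7, n_B = 7)
Step 2: Count runs R = 5.
Step 3: Under H0 (random ordering), E[R] = 2*n_A*n_B/(n_A+n_B) + 1 = 2*7*7/14 + 1 = 8.0000.
        Var[R] = 2*n_A*n_B*(2*n_A*n_B - n_A - n_B) / ((n_A+n_B)^2 * (n_A+n_B-1)) = 8232/2548 = 3.2308.
        SD[R] = 1.7974.
Step 4: Continuity-corrected z = (R + 0.5 - E[R]) / SD[R] = (5 + 0.5 - 8.0000) / 1.7974 = -1.3909.
Step 5: Two-sided p-value via normal approximation = 2*(1 - Phi(|z|)) = 0.164264.
Step 6: alpha = 0.05. fail to reject H0.

R = 5, z = -1.3909, p = 0.164264, fail to reject H0.


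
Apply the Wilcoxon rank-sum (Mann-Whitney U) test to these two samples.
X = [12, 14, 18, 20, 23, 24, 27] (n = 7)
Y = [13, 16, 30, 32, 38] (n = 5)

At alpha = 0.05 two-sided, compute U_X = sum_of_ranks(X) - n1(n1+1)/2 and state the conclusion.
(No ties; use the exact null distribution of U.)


Step 1: Combine and sort all 12 observations; assign midranks.
sorted (value, group): (12,X), (13,Y), (14,X), (16,Y), (18,X), (20,X), (23,X), (24,X), (27,X), (30,Y), (32,Y), (38,Y)
ranks: 12->1, 13->2, 14->3, 16->4, 18->5, 20->6, 23->7, 24->8, 27->9, 30->10, 32->11, 38->12
Step 2: Rank sum for X: R1 = 1 + 3 + 5 + 6 + 7 + 8 + 9 = 39.
Step 3: U_X = R1 - n1(n1+1)/2 = 39 - 7*8/2 = 39 - 28 = 11.
       U_Y = n1*n2 - U_X = 35 - 11 = 24.
Step 4: No ties, so the exact null distribution of U (based on enumerating the C(12,7) = 792 equally likely rank assignments) gives the two-sided p-value.
Step 5: p-value = 0.343434; compare to alpha = 0.05. fail to reject H0.

U_X = 11, p = 0.343434, fail to reject H0 at alpha = 0.05.
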